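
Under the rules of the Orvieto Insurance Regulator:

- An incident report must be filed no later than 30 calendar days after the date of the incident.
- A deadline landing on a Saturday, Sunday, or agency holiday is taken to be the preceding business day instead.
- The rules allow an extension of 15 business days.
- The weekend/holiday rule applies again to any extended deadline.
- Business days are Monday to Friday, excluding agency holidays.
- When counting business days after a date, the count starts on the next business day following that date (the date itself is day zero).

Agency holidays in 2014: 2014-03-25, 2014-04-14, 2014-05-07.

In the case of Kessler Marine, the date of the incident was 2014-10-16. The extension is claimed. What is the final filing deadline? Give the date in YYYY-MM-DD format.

Trigger date 2014-10-16 + 30 calendar days = 2014-11-15.
2014-11-15 falls on a Saturday. Rolling to the preceding business day gives 2014-11-14, a Friday.
Applying the 15-business-day extension: 15 business days after 2014-11-14 is 2014-12-05.
Since 2014-12-05 is a Friday and not a holiday, the date is unchanged.
Deadline: 2014-12-05.

2014-12-05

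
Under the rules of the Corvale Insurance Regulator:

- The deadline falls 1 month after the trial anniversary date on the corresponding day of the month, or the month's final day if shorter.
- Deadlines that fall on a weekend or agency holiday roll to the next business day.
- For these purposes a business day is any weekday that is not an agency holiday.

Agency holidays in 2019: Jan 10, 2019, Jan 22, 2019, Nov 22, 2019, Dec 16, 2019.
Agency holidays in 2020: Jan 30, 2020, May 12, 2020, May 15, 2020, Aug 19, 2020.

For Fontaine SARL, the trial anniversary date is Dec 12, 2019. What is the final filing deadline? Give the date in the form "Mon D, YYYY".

1 month from Dec 12, 2019 is Jan 12, 2020.
Jan 12, 2020 is a Sunday, so it moves to the next business day, Jan 13, 2020 (Monday).
Final deadline: Jan 13, 2020.

Jan 13, 2020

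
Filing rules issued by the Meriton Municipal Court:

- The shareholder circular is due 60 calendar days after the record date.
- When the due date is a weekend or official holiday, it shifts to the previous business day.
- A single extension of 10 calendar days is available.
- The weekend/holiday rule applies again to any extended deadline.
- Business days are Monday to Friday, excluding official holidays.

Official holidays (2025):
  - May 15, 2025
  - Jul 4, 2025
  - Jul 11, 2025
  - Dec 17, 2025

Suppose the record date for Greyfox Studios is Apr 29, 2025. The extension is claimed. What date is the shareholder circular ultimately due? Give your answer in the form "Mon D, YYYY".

60 calendar days after Apr 29, 2025 is Jun 28, 2025.
Jun 28, 2025 is a Saturday, so it moves to the preceding business day, Jun 27, 2025 (Friday).
Applying the 10-calendar-day extension: Jun 27, 2025 + 10 days = Jul 7, 2025.
Jul 7, 2025 falls on a Monday, which is a business day, so no adjustment is needed.
The final due date is Jul 7, 2025.

Jul 7, 2025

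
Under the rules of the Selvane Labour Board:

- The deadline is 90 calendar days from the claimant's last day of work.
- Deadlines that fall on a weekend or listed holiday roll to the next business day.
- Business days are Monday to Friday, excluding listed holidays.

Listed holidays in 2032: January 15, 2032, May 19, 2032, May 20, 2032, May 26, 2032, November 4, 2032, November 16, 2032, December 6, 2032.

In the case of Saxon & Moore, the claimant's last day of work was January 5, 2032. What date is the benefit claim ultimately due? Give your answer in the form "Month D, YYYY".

April 5, 2032

90 calendar days after January 5, 2032 is April 4, 2032.
Because April 4, 2032 is a Sunday, the deadline becomes April 5, 2032 (Monday).
Deadline: April 5, 2032.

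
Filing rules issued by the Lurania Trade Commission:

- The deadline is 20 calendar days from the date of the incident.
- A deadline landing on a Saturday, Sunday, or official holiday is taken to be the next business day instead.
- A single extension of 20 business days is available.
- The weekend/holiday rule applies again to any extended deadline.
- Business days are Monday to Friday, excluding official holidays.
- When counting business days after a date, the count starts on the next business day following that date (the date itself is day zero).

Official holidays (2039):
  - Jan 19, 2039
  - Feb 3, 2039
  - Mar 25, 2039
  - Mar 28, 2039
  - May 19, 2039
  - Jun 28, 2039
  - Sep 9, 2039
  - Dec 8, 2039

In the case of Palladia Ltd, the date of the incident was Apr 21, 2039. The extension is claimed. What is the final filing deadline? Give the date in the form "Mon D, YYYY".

Trigger date Apr 21, 2039 + 20 calendar days = May 11, 2039.
Since May 11, 2039 is a Wednesday and not a holiday, the date is unchanged.
The 20-business-day extension runs from May 11, 2039 to Jun 9, 2039.
Jun 9, 2039 falls on a Thursday, which is a business day, so no adjustment is needed.
So the filing is due Jun 9, 2039.

Jun 9, 2039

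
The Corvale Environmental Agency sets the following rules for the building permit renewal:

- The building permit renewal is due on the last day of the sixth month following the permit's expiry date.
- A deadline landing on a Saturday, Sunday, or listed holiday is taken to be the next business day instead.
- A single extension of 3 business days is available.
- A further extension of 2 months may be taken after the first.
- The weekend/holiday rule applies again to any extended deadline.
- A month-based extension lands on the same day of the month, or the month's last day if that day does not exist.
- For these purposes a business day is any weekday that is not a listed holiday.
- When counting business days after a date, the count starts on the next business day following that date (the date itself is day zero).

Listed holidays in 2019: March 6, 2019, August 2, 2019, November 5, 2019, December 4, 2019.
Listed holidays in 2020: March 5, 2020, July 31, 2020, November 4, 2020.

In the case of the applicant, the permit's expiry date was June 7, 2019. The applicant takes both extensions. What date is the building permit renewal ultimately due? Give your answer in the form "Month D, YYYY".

March 3, 2020

The sixth month after June 7, 2019 is December 2019, whose last day is December 31, 2019.
December 31, 2019 (Tuesday) is already a business day.
Applying the 3-business-day extension: 3 business days after December 31, 2019 is January 3, 2020.
January 3, 2020 is a Friday and not a listed holiday, so it stands.
Add 2 months to January 3, 2020: March 3, 2020.
March 3, 2020 (Tuesday) is already a business day.
Deadline: March 3, 2020.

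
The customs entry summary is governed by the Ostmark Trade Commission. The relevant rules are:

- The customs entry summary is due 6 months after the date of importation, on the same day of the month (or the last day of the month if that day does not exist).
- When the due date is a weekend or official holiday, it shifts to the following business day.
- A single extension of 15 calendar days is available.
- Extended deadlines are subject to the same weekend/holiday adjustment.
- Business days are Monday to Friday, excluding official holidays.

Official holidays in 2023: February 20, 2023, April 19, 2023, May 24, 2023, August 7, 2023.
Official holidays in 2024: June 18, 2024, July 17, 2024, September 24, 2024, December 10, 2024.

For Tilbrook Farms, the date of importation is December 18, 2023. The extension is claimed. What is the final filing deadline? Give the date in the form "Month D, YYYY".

Moving 6 months forward from December 18, 2023 on the corresponding day gives June 18, 2024.
Because June 18, 2024 is a listed holiday, the deadline becomes June 19, 2024 (Wednesday).
Applying the 15-calendar-day extension: June 19, 2024 + 15 days = July 4, 2024.
July 4, 2024 falls on a Thursday, which is a business day, so no adjustment is needed.
The final due date is July 4, 2024.

July 4, 2024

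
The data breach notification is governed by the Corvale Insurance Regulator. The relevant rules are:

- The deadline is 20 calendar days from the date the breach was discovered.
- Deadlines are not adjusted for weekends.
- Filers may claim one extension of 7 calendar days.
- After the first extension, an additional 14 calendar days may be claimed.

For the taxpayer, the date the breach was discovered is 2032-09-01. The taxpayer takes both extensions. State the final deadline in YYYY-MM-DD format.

2032-10-12

Adding 20 calendar days to 2032-09-01 gives 2032-09-21.
No adjustment is made for weekends or holidays, so 2032-09-21 stands.
The 7-calendar-day extension moves the deadline from 2032-09-21 to 2032-09-28.
2032-09-28 is a Tuesday; no weekend or holiday adjustment applies.
Add the 14 calendar-day extension to 2032-09-28: 2032-10-12.
No adjustment is made for weekends or holidays, so 2032-10-12 stands.
Deadline: 2032-10-12.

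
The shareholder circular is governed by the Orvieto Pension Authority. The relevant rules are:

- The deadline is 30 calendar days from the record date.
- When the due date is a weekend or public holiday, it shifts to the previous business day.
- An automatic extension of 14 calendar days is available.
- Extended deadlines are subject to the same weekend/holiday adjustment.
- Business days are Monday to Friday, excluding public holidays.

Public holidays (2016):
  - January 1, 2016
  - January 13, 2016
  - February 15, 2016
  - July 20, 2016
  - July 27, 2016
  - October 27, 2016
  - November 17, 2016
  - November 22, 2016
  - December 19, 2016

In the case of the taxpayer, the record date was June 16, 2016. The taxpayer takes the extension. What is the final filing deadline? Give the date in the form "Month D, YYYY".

July 29, 2016

Trigger date June 16, 2016 + 30 calendar days = July 16, 2016.
July 16, 2016 is a Saturday, so it moves to the preceding business day, July 15, 2016 (Friday).
Applying the 14-calendar-day extension: July 15, 2016 + 14 days = July 29, 2016.
July 29, 2016 is a Friday and not a listed holiday, so it stands.
Deadline: July 29, 2016.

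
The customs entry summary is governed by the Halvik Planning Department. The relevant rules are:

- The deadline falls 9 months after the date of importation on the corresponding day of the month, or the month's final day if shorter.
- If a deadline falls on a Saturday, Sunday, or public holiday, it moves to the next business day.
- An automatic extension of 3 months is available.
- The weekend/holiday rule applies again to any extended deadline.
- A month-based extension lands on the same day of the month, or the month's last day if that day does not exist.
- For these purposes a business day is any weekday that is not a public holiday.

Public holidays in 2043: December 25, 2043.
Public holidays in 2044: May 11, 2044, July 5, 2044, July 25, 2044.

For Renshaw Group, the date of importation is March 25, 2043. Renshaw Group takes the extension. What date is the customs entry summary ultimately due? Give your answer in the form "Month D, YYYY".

March 28, 2044

9 months after March 25, 2043, on the same day of the month, is December 25, 2043.
Because December 25, 2043 is a listed holiday, the deadline becomes December 28, 2043 (Monday).
Add 3 months to December 28, 2043: March 28, 2044.
Since March 28, 2044 is a Monday and not a holiday, the date is unchanged.
Final deadline: March 28, 2044.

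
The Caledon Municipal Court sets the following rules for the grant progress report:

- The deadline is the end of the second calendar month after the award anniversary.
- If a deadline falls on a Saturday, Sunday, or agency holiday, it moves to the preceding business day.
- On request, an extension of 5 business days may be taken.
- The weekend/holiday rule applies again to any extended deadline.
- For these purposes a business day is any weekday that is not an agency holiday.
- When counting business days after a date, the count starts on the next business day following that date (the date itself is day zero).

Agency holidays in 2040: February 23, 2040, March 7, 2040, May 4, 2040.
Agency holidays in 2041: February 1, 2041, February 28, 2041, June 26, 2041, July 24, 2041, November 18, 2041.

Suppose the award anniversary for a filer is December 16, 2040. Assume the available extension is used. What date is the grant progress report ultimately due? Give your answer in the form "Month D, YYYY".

The second month after December 16, 2040 is February 2041, whose last day is February 28, 2041.
February 28, 2041 falls on a listed holiday. Rolling to the preceding business day gives February 27, 2041, a Wednesday.
Applying the 5-business-day extension: 5 business days after February 27, 2041 is March 7, 2041.
March 7, 2041 (Thursday) is already a business day.
Final deadline: March 7, 2041.

March 7, 2041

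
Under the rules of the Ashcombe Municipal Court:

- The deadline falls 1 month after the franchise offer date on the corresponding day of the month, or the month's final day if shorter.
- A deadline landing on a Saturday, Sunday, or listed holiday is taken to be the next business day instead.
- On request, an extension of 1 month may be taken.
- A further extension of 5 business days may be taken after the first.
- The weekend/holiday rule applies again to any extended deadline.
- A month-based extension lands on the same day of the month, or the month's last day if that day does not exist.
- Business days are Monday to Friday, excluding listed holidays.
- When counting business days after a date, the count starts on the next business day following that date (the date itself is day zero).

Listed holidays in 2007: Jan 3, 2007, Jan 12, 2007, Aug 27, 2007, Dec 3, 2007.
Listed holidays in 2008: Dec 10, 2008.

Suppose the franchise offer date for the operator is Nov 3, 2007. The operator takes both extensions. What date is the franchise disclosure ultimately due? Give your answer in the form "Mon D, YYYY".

1 month from Nov 3, 2007 is Dec 3, 2007.
Dec 3, 2007 is a listed holiday, so it moves to the next business day, Dec 4, 2007 (Tuesday).
Applying the 1 month extension: 1 month after Dec 4, 2007 is Jan 4, 2008.
Jan 4, 2008 is a Friday and not a listed holiday, so it stands.
The 5-business-day extension runs from Jan 4, 2008 to Jan 11, 2008.
Jan 11, 2008 (Friday) is already a business day.
So the filing is due Jan 11, 2008.

Jan 11, 2008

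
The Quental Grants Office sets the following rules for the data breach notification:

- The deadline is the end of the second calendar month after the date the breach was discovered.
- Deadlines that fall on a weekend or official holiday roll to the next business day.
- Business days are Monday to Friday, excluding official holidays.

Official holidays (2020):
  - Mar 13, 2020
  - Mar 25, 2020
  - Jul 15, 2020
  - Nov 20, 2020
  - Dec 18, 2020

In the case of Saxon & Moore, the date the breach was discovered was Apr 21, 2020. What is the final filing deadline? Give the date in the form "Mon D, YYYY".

Jun 30, 2020

2 months after Apr 21, 2020 falls in June 2020; the last day of that month is Jun 30, 2020.
Jun 30, 2020 falls on a Tuesday, which is a business day, so no adjustment is needed.
The final due date is Jun 30, 2020.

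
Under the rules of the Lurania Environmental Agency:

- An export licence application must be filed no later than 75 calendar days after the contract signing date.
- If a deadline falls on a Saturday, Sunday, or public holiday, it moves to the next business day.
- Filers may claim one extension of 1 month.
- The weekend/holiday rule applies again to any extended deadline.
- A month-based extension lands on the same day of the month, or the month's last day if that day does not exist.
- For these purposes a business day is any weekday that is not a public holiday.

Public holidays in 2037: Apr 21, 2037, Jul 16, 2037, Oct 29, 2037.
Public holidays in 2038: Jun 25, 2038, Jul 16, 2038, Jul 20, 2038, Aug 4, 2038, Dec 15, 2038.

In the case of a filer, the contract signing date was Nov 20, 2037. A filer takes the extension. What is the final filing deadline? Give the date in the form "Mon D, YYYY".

Mar 3, 2038

From Nov 20, 2037, 75 calendar days later is Feb 3, 2038.
Since Feb 3, 2038 is a Wednesday and not a holiday, the date is unchanged.
Applying the 1 month extension: 1 month after Feb 3, 2038 is Mar 3, 2038.
Since Mar 3, 2038 is a Wednesday and not a holiday, the date is unchanged.
Deadline: Mar 3, 2038.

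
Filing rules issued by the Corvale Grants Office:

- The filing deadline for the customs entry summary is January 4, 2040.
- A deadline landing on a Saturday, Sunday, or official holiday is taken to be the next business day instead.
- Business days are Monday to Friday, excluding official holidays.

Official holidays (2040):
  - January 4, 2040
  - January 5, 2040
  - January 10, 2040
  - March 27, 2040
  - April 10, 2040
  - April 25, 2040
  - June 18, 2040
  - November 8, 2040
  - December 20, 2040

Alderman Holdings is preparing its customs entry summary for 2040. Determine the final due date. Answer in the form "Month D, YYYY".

January 6, 2040

The stated deadline is January 4, 2040.
January 4, 2040 is a listed holiday; the next business day is January 6, 2040 (Friday).
The final due date is January 6, 2040.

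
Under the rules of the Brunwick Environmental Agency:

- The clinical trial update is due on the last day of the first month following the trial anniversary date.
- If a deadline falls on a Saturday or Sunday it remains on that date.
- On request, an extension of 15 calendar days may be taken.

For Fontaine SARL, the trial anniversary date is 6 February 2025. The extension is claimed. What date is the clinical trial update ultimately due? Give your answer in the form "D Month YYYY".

15 April 2025

The first month after 6 February 2025 is March 2025, whose last day is 31 March 2025.
No adjustment is made for weekends or holidays, so 31 March 2025 stands.
With the 15-day extension, 31 March 2025 becomes 15 April 2025.
15 April 2025 falls on a Tuesday. The rules make no weekend/holiday allowance, so it remains 15 April 2025.
Final deadline: 15 April 2025.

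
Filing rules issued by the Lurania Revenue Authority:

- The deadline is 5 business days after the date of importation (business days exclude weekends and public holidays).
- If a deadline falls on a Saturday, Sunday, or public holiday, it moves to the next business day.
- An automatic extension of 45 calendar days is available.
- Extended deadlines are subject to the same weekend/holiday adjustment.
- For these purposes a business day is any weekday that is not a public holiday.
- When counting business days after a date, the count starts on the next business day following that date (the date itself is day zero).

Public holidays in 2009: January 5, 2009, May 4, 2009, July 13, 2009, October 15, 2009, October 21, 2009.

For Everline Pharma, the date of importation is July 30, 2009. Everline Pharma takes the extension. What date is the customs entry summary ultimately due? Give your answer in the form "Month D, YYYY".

September 21, 2009

5 business days after July 30, 2009, excluding weekends and holidays, is August 6, 2009.
August 6, 2009 (Thursday) is already a business day.
The 45-calendar-day extension moves the deadline from August 6, 2009 to September 20, 2009.
September 20, 2009 is a Sunday, so it moves to the next business day, September 21, 2009 (Monday).
The final due date is September 21, 2009.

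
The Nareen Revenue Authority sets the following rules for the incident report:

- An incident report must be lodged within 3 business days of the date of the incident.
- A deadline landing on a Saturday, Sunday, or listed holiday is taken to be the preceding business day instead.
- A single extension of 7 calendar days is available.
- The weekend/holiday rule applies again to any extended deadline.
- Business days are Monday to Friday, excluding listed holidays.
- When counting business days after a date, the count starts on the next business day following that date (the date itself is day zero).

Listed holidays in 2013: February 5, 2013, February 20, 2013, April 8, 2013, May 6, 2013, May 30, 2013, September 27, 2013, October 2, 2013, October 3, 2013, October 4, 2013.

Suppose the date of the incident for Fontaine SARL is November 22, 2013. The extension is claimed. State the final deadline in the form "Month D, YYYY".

Starting the day after November 22, 2013 and counting 3 business days lands on November 27, 2013.
November 27, 2013 (Wednesday) is already a business day.
Add the 7 calendar-day extension to November 27, 2013: December 4, 2013.
December 4, 2013 falls on a Wednesday, which is a business day, so no adjustment is needed.
Deadline: December 4, 2013.

December 4, 2013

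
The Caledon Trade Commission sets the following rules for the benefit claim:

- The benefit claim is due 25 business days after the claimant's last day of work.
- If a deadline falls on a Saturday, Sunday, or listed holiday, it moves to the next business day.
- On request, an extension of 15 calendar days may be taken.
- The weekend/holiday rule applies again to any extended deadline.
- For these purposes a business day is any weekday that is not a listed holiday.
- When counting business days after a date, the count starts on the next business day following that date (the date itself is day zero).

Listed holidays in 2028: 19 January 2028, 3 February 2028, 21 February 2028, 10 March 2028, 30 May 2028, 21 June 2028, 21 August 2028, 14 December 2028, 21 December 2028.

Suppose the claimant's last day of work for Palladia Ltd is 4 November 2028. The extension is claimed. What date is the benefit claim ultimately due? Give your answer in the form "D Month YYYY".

25 December 2028

Counting 25 business days after 4 November 2028 (skipping weekends and listed holidays) reaches 8 December 2028.
Since 8 December 2028 is a Friday and not a holiday, the date is unchanged.
Applying the 15-calendar-day extension: 8 December 2028 + 15 days = 23 December 2028.
23 December 2028 is a Saturday, so it moves to the next business day, 25 December 2028 (Monday).
The final due date is 25 December 2028.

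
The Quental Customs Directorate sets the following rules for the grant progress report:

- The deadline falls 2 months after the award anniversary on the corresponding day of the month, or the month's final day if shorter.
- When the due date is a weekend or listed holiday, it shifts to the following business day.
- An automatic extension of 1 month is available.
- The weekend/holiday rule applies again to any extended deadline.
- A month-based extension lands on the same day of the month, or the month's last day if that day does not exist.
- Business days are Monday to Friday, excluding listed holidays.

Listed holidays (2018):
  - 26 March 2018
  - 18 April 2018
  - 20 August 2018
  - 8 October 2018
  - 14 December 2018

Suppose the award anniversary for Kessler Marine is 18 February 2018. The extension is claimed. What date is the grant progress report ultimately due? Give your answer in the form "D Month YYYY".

21 May 2018

2 months after 18 February 2018, on the same day of the month, is 18 April 2018.
Because 18 April 2018 is a listed holiday, the deadline becomes 19 April 2018 (Thursday).
The 1 month extension carries 19 April 2018 to 19 May 2018.
Because 19 May 2018 is a Saturday, the deadline becomes 21 May 2018 (Monday).
Final deadline: 21 May 2018.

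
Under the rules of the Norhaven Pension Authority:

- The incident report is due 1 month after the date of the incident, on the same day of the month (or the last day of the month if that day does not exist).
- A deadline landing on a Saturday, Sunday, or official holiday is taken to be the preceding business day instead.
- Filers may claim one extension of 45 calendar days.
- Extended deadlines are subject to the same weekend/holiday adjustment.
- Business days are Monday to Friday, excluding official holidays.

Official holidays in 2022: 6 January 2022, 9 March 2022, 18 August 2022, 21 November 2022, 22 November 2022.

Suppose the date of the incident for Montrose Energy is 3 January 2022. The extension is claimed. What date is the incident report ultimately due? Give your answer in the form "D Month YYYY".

1 month after 3 January 2022, on the same day of the month, is 3 February 2022.
3 February 2022 is a Thursday and not a listed holiday, so it stands.
With the 45-day extension, 3 February 2022 becomes 20 March 2022.
20 March 2022 is a Sunday; the preceding business day is 18 March 2022 (Friday).
Final deadline: 18 March 2022.

18 March 2022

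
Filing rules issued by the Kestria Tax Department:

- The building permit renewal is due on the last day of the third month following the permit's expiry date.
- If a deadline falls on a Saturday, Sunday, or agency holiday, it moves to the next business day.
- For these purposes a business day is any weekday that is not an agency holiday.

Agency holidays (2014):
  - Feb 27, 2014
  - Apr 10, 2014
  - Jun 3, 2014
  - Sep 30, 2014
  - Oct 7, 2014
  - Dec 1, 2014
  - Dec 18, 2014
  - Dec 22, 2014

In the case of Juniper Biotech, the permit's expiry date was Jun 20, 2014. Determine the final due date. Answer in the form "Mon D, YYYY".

Oct 1, 2014

3 months after Jun 20, 2014 is September 2014; that month ends on Sep 30, 2014.
Sep 30, 2014 falls on a listed holiday. Rolling to the next business day gives Oct 1, 2014, a Wednesday.
The final due date is Oct 1, 2014.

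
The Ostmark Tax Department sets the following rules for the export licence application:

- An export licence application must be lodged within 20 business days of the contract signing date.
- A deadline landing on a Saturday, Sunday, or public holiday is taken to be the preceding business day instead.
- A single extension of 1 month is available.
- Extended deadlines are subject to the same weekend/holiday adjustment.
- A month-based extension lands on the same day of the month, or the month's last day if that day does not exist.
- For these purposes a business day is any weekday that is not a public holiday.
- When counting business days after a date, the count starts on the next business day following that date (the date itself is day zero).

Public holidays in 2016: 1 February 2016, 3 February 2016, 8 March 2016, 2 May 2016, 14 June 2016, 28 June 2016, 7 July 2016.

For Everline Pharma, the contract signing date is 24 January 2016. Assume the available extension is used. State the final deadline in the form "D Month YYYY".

Counting 20 business days after 24 January 2016 (skipping weekends and listed holidays) reaches 23 February 2016.
23 February 2016 is a Tuesday and not a listed holiday, so it stands.
The 1 month extension carries 23 February 2016 to 23 March 2016.
23 March 2016 falls on a Wednesday, which is a business day, so no adjustment is needed.
Final deadline: 23 March 2016.

23 March 2016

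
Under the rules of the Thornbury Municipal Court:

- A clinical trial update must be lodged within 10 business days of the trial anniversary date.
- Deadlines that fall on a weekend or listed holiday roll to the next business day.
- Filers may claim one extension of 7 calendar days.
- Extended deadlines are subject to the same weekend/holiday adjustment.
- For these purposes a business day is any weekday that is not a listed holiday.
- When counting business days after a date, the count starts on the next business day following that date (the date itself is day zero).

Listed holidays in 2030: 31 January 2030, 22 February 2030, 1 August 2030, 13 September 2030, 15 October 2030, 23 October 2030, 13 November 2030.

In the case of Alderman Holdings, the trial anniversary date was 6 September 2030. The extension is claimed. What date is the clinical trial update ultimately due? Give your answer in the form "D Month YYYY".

Starting the day after 6 September 2030 and counting 10 business days lands on 23 September 2030.
23 September 2030 (Monday) is already a business day.
Applying the 7-calendar-day extension: 23 September 2030 + 7 days = 30 September 2030.
30 September 2030 (Monday) is already a business day.
The final due date is 30 September 2030.

30 September 2030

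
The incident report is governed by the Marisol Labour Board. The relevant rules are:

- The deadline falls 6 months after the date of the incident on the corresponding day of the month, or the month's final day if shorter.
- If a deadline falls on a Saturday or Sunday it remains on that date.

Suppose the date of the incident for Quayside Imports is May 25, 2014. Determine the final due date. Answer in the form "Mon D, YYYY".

6 months after May 25, 2014, on the same day of the month, is Nov 25, 2014.
No adjustment is made for weekends or holidays, so Nov 25, 2014 stands.
Deadline: Nov 25, 2014.

Nov 25, 2014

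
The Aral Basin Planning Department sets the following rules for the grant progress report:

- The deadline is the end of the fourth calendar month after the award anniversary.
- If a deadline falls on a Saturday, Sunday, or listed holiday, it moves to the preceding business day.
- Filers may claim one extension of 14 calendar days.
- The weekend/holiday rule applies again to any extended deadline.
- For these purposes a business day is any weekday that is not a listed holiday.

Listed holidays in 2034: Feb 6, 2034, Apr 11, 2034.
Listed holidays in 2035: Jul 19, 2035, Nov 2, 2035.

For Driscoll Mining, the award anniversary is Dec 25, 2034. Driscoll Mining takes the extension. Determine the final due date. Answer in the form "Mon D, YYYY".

May 14, 2035

4 months after Dec 25, 2034 falls in April 2035; the last day of that month is Apr 30, 2035.
Apr 30, 2035 falls on a Monday, which is a business day, so no adjustment is needed.
With the 14-day extension, Apr 30, 2035 becomes May 14, 2035.
Since May 14, 2035 is a Monday and not a holiday, the date is unchanged.
Deadline: May 14, 2035.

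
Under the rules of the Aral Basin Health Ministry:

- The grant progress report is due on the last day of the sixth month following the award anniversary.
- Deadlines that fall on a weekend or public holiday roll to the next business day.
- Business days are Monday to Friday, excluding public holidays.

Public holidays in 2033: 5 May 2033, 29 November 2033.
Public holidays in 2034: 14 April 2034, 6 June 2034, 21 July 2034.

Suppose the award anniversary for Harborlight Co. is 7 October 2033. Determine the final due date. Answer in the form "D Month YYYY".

6 months after 7 October 2033 falls in April 2034; the last day of that month is 30 April 2034.
30 April 2034 is a Sunday; the next business day is 1 May 2034 (Monday).
Final deadline: 1 May 2034.

1 May 2034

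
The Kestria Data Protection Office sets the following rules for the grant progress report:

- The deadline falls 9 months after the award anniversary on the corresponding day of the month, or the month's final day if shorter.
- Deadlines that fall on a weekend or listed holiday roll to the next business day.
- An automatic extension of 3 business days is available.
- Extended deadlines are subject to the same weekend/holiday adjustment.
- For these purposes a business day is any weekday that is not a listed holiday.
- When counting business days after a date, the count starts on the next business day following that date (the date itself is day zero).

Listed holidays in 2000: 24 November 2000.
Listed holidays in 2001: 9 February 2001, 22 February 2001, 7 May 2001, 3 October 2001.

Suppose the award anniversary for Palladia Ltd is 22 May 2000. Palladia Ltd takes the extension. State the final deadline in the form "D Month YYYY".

28 February 2001

9 months from 22 May 2000 is 22 February 2001.
22 February 2001 falls on a listed holiday. Rolling to the next business day gives 23 February 2001, a Friday.
The 3-business-day extension runs from 23 February 2001 to 28 February 2001.
Since 28 February 2001 is a Wednesday and not a holiday, the date is unchanged.
Deadline: 28 February 2001.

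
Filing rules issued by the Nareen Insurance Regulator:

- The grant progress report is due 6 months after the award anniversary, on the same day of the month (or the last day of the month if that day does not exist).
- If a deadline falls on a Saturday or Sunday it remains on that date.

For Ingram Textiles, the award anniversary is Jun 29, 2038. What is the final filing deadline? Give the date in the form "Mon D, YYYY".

Dec 29, 2038

6 months after Jun 29, 2038, on the same day of the month, is Dec 29, 2038.
No adjustment is made for weekends or holidays, so Dec 29, 2038 stands.
So the filing is due Dec 29, 2038.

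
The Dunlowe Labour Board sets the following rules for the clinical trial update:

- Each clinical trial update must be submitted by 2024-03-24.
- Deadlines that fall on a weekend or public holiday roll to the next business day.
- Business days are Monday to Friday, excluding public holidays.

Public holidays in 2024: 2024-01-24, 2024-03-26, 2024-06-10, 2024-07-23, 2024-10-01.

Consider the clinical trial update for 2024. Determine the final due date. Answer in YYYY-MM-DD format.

2024-03-25

Start from the fixed due date, 2024-03-24.
2024-03-24 is a Sunday; the next business day is 2024-03-25 (Monday).
The final due date is 2024-03-25.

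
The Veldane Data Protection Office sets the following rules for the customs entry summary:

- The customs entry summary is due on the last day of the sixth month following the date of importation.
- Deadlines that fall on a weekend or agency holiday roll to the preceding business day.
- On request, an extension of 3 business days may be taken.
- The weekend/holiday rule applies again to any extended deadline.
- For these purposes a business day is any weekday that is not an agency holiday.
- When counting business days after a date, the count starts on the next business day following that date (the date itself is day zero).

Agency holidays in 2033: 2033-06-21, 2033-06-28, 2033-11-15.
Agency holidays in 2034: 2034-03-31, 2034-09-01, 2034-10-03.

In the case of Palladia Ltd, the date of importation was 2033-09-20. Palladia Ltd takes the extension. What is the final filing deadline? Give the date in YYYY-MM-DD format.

The sixth month after 2033-09-20 is March 2034, whose last day is 2034-03-31.
2034-03-31 falls on a listed holiday. Rolling to the preceding business day gives 2034-03-30, a Thursday.
Counting 3 further business days from 2034-03-30 reaches 2034-04-05.
2034-04-05 falls on a Wednesday, which is a business day, so no adjustment is needed.
The final due date is 2034-04-05.

2034-04-05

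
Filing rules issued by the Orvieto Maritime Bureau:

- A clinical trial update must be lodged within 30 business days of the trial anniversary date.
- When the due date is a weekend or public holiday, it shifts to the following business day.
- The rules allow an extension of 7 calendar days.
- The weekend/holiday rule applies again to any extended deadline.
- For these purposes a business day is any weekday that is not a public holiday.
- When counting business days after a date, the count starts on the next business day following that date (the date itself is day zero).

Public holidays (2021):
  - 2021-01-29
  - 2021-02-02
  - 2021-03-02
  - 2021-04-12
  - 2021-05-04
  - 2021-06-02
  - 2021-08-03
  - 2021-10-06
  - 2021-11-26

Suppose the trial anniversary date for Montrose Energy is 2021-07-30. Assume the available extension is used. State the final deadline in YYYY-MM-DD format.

2021-09-20

Counting 30 business days after 2021-07-30 (skipping weekends and listed holidays) reaches 2021-09-13.
2021-09-13 (Monday) is already a business day.
The 7-calendar-day extension moves the deadline from 2021-09-13 to 2021-09-20.
2021-09-20 falls on a Monday, which is a business day, so no adjustment is needed.
Final deadline: 2021-09-20.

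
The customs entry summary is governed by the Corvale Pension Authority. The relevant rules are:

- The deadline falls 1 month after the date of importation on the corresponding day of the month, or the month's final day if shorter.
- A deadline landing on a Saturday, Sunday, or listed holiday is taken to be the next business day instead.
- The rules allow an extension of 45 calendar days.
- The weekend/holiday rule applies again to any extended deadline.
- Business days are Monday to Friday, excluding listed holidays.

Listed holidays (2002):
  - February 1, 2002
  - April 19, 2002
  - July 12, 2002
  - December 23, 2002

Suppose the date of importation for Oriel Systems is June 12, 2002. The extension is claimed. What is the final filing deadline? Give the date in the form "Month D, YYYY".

August 29, 2002

Moving 1 month forward from June 12, 2002 on the corresponding day gives July 12, 2002.
July 12, 2002 is a listed holiday; the next business day is July 15, 2002 (Monday).
With the 45-day extension, July 15, 2002 becomes August 29, 2002.
August 29, 2002 falls on a Thursday, which is a business day, so no adjustment is needed.
So the filing is due August 29, 2002.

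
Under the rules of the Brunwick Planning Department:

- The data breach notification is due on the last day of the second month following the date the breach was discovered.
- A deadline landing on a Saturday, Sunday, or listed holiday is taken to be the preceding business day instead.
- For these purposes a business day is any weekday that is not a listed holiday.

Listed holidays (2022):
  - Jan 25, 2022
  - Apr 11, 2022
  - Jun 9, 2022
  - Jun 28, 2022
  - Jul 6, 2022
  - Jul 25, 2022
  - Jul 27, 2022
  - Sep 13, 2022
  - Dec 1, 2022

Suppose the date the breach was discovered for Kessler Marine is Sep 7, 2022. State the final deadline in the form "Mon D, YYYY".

2 months after Sep 7, 2022 is November 2022; that month ends on Nov 30, 2022.
Nov 30, 2022 is a Wednesday and not a listed holiday, so it stands.
The final due date is Nov 30, 2022.

Nov 30, 2022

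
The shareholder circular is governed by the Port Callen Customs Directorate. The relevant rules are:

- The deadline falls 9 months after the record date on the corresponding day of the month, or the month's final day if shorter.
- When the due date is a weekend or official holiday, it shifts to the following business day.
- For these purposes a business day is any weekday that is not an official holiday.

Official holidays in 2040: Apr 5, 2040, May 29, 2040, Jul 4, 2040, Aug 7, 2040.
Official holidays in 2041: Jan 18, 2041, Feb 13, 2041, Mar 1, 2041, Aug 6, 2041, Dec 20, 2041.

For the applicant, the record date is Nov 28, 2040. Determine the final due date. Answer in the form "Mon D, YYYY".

Aug 28, 2041

9 months from Nov 28, 2040 is Aug 28, 2041.
Aug 28, 2041 is a Wednesday and not a listed holiday, so it stands.
The final due date is Aug 28, 2041.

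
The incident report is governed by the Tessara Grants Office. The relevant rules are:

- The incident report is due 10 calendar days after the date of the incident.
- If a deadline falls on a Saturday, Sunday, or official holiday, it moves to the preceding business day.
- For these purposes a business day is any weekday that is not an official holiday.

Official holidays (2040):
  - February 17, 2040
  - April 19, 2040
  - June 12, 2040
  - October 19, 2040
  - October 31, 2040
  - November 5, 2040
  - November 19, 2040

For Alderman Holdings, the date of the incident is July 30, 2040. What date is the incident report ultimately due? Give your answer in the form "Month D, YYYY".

August 9, 2040

Trigger date July 30, 2040 + 10 calendar days = August 9, 2040.
Since August 9, 2040 is a Thursday and not a holiday, the date is unchanged.
So the filing is due August 9, 2040.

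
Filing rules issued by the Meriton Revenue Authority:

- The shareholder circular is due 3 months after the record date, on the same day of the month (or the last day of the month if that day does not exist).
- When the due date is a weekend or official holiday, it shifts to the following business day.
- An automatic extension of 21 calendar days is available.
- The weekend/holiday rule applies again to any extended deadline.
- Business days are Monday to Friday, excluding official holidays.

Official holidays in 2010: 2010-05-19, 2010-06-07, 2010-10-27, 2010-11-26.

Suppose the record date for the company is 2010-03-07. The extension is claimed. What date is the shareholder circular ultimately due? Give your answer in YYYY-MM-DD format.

2010-06-29

3 months from 2010-03-07 is 2010-06-07.
Because 2010-06-07 is a listed holiday, the deadline becomes 2010-06-08 (Tuesday).
Add the 21 calendar-day extension to 2010-06-08: 2010-06-29.
2010-06-29 (Tuesday) is already a business day.
So the filing is due 2010-06-29.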